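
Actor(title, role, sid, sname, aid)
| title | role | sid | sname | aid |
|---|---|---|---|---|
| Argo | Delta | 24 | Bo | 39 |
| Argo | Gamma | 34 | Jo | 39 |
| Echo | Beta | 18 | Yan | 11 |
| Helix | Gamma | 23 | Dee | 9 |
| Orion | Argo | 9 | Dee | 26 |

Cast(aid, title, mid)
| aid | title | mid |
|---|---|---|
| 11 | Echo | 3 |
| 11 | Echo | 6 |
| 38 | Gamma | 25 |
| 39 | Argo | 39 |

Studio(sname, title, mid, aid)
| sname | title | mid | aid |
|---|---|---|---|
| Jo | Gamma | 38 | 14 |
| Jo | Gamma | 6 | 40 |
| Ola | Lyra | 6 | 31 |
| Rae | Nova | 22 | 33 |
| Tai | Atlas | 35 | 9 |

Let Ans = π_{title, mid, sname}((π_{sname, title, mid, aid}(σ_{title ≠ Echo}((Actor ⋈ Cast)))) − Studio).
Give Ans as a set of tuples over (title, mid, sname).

{(Argo, 39, Bo), (Argo, 39, Jo)}

Actor ⋈ Cast (natural join on title, aid): {(Argo, Delta, 24, Bo, 39, 39), (Argo, Gamma, 34, Jo, 39, 39), (Echo, Beta, 18, Yan, 11, 3), (Echo, Beta, 18, Yan, 11, 6)}
σ[title ≠ Echo]: keep tuples satisfying title ≠ Echo → {(Argo, Delta, 24, Bo, 39, 39), (Argo, Gamma, 34, Jo, 39, 39)}
π[sname, title, mid, aid]: project onto (sname, title, mid, aid) → {(Bo, Argo, 39, 39), (Jo, Argo, 39, 39)}
Difference: {(Bo, Argo, 39, 39), (Jo, Argo, 39, 39)} with {(Jo, Gamma, 38, 14), (Jo, Gamma, 6, 40), (Ola, Lyra, 6, 31), (Rae, Nova, 22, 33), (Tai, Atlas, 35, 9)} → {(Bo, Argo, 39, 39), (Jo, Argo, 39, 39)}
π[title, mid, sname]: project onto (title, mid, sname) → {(Argo, 39, Bo), (Argo, 39, Jo)}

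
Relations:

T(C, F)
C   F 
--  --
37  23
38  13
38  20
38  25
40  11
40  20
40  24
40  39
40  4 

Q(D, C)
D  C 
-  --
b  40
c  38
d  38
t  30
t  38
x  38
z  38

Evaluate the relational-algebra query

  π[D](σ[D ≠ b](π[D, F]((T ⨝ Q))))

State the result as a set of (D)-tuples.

{c, d, t, x, z}

Natural join on C: {(38, 13, c), (38, 13, d), (38, 13, t), (38, 13, x), (38, 13, z), (38, 20, c), (38, 20, d), (38, 20, t), (38, 20, x), (38, 20, z), (38, 25, c), (38, 25, d), (38, 25, t), (38, 25, x), (38, 25, z), (40, 11, b), (40, 20, b), (40, 24, b), (40, 39, b), (40, 4, b)}
π_{D, F} gives {(b, 11), (b, 20), (b, 24), (b, 39), (b, 4), (c, 13), (c, 20), (c, 25), (d, 13), (d, 20), (d, 25), (t, 13), (t, 20), (t, 25), (x, 13), (x, 20), (x, 25), (z, 13), (z, 20), (z, 25)}.
Apply σ_{D ≠ b}; surviving tuples: {(c, 13), (c, 20), (c, 25), (d, 13), (d, 20), (d, 25), (t, 13), (t, 20), (t, 25), (x, 13), (x, 20), (x, 25), (z, 13), (z, 20), (z, 25)}
π_{D} gives {c, d, t, x, z} (10 duplicate(s) eliminated).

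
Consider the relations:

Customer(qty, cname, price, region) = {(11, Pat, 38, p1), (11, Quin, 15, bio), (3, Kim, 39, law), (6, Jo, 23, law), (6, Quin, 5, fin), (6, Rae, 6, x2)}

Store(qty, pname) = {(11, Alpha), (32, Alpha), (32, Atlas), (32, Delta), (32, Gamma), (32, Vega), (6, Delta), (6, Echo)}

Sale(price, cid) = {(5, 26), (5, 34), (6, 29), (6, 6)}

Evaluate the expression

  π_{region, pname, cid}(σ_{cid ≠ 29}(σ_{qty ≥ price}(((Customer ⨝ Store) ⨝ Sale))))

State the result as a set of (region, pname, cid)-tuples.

{(fin, Delta, 26), (fin, Delta, 34), (fin, Echo, 26), (fin, Echo, 34), (x2, Delta, 6), (x2, Echo, 6)}

Customer ⋈ Store (natural join on qty): {(11, Pat, 38, p1, Alpha), (11, Quin, 15, bio, Alpha), (6, Jo, 23, law, Delta), (6, Jo, 23, law, Echo), (6, Quin, 5, fin, Delta), (6, Quin, 5, fin, Echo), (6, Rae, 6, x2, Delta), (6, Rae, 6, x2, Echo)}
(Customer ⨝ Store) ⋈ Sale (natural join on price): {(6, Quin, 5, fin, Delta, 26), (6, Quin, 5, fin, Delta, 34), (6, Quin, 5, fin, Echo, 26), (6, Quin, 5, fin, Echo, 34), (6, Rae, 6, x2, Delta, 29), (6, Rae, 6, x2, Delta, 6), (6, Rae, 6, x2, Echo, 29), (6, Rae, 6, x2, Echo, 6)}
Apply σ_{qty ≥ price}; surviving tuples: {(6, Quin, 5, fin, Delta, 26), (6, Quin, 5, fin, Delta, 34), (6, Quin, 5, fin, Echo, 26), (6, Quin, 5, fin, Echo, 34), (6, Rae, 6, x2, Delta, 29), (6, Rae, 6, x2, Delta, 6), (6, Rae, 6, x2, Echo, 29), (6, Rae, 6, x2, Echo, 6)}
Apply σ_{cid ≠ 29}; surviving tuples: {(6, Quin, 5, fin, Delta, 26), (6, Quin, 5, fin, Delta, 34), (6, Quin, 5, fin, Echo, 26), (6, Quin, 5, fin, Echo, 34), (6, Rae, 6, x2, Delta, 6), (6, Rae, 6, x2, Echo, 6)}
π_{region, pname, cid} gives {(fin, Delta, 26), (fin, Delta, 34), (fin, Echo, 26), (fin, Echo, 34), (x2, Delta, 6), (x2, Echo, 6)}.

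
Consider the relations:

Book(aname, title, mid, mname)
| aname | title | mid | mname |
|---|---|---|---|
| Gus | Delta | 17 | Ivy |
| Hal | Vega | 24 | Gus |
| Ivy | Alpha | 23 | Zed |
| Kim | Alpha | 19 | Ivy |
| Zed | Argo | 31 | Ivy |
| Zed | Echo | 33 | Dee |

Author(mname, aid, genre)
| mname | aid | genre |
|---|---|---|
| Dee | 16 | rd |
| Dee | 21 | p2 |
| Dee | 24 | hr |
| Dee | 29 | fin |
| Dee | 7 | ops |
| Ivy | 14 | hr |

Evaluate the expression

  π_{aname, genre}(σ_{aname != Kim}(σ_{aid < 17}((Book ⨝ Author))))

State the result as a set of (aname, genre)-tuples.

{(Gus, hr), (Zed, hr), (Zed, ops), (Zed, rd)}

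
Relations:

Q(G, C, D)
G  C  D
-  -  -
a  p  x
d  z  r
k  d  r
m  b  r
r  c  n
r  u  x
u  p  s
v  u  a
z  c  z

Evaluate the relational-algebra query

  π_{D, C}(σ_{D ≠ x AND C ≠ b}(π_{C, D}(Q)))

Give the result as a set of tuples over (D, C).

{(a, u), (n, c), (r, d), (r, z), (s, p), (z, c)}

π_{C, D} gives {(b, r), (c, n), (c, z), (d, r), (p, s), (p, x), (u, a), (u, x), (z, r)}.
Filtering on D ≠ x AND C ≠ b leaves {(c, n), (c, z), (d, r), (p, s), (u, a), (z, r)}.
π_{D, C} gives {(a, u), (n, c), (r, d), (r, z), (s, p), (z, c)}.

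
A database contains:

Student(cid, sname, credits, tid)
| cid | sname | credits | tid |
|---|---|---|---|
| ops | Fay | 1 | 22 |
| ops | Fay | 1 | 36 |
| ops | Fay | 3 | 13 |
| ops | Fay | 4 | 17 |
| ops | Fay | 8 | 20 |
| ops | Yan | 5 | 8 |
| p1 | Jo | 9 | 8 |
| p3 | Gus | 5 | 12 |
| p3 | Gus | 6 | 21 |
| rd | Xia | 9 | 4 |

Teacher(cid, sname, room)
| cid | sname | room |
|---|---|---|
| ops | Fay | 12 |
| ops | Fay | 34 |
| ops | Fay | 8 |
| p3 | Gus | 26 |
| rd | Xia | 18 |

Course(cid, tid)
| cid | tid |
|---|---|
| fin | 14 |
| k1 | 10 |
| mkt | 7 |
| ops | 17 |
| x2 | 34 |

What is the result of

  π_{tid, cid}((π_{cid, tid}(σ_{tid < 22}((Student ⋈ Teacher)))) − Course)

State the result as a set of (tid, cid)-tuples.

{(12, p3), (13, ops), (20, ops), (21, p3), (4, rd)}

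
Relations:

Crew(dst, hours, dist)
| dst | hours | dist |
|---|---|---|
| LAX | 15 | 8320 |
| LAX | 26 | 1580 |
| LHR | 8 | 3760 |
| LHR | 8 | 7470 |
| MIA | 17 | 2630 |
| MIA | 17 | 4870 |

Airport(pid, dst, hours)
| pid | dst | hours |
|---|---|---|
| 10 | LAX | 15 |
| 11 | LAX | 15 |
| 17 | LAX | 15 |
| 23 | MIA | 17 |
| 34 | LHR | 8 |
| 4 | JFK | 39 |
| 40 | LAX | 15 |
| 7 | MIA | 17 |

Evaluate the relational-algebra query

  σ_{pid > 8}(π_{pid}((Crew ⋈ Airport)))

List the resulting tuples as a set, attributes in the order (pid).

{10, 11, 17, 23, 34, 40}

Natural join on dst, hours: {(LAX, 15, 8320, 10), (LAX, 15, 8320, 11), (LAX, 15, 8320, 17), (LAX, 15, 8320, 40), (LHR, 8, 3760, 34), (LHR, 8, 7470, 34), (MIA, 17, 2630, 23), (MIA, 17, 2630, 7), (MIA, 17, 4870, 23), (MIA, 17, 4870, 7)}
π[pid]: project onto (pid) (3 duplicate(s) eliminated) → {10, 11, 17, 23, 34, 40, 7}
σ[pid > 8]: keep tuples satisfying pid > 8 → {10, 11, 17, 23, 34, 40}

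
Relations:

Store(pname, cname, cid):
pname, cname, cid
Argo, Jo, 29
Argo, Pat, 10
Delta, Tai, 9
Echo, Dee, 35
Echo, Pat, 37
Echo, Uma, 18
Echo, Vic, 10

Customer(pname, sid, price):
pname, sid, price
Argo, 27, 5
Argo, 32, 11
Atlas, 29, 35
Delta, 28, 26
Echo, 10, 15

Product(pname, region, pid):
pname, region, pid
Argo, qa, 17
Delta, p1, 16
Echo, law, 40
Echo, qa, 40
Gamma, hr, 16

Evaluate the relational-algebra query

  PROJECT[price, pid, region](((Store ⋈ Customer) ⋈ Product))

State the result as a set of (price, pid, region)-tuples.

{(11, 17, qa), (15, 40, law), (15, 40, qa), (26, 16, p1), (5, 17, qa)}

Natural join on pname: {(Argo, Jo, 29, 27, 5), (Argo, Jo, 29, 32, 11), (Argo, Pat, 10, 27, 5), (Argo, Pat, 10, 32, 11), (Delta, Tai, 9, 28, 26), (Echo, Dee, 35, 10, 15), (Echo, Pat, 37, 10, 15), (Echo, Uma, 18, 10, 15), (Echo, Vic, 10, 10, 15)}
Natural join on pname: {(Argo, Jo, 29, 27, 5, qa, 17), (Argo, Jo, 29, 32, 11, qa, 17), (Argo, Pat, 10, 27, 5, qa, 17), (Argo, Pat, 10, 32, 11, qa, 17), (Delta, Tai, 9, 28, 26, p1, 16), (Echo, Dee, 35, 10, 15, law, 40), (Echo, Dee, 35, 10, 15, qa, 40), (Echo, Pat, 37, 10, 15, law, 40), (Echo, Pat, 37, 10, 15, qa, 40), (Echo, Uma, 18, 10, 15, law, 40), (Echo, Uma, 18, 10, 15, qa, 40), (Echo, Vic, 10, 10, 15, law, 40), (Echo, Vic, 10, 10, 15, qa, 40)}
Projecting to price, pid, region (8 duplicate(s) eliminated): {(11, 17, qa), (15, 40, law), (15, 40, qa), (26, 16, p1), (5, 17, qa)}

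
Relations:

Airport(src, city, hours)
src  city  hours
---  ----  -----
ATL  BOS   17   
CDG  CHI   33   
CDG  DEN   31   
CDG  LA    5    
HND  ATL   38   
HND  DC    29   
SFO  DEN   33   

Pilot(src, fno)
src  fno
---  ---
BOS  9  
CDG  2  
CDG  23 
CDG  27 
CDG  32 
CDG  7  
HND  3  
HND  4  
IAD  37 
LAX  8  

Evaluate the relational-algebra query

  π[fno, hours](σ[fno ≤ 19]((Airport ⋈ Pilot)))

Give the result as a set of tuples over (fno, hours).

{(2, 31), (2, 33), (2, 5), (3, 29), (3, 38), (4, 29), (4, 38), (7, 31), (7, 33), (7, 5)}

Natural join on src: {(CDG, CHI, 33, 2), (CDG, CHI, 33, 23), (CDG, CHI, 33, 27), (CDG, CHI, 33, 32), (CDG, CHI, 33, 7), (CDG, DEN, 31, 2), (CDG, DEN, 31, 23), (CDG, DEN, 31, 27), (CDG, DEN, 31, 32), (CDG, DEN, 31, 7), (CDG, LA, 5, 2), (CDG, LA, 5, 23), (CDG, LA, 5, 27), (CDG, LA, 5, 32), (CDG, LA, 5, 7), (HND, ATL, 38, 3), (HND, ATL, 38, 4), (HND, DC, 29, 3), (HND, DC, 29, 4)}
Apply σ_{fno ≤ 19}; surviving tuples: {(CDG, CHI, 33, 2), (CDG, CHI, 33, 7), (CDG, DEN, 31, 2), (CDG, DEN, 31, 7), (CDG, LA, 5, 2), (CDG, LA, 5, 7), (HND, ATL, 38, 3), (HND, ATL, 38, 4), (HND, DC, 29, 3), (HND, DC, 29, 4)}
π[fno, hours]: project onto (fno, hours) → {(2, 31), (2, 33), (2, 5), (3, 29), (3, 38), (4, 29), (4, 38), (7, 31), (7, 33), (7, 5)}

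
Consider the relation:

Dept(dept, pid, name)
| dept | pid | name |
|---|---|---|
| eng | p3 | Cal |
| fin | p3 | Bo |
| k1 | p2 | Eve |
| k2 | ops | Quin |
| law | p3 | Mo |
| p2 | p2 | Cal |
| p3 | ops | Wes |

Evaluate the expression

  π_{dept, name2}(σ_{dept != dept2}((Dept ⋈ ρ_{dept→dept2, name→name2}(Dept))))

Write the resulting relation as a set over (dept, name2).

ρ[dept→dept2, name→name2]: schema becomes (dept2, pid, name2); tuples unchanged.
Joining Dept and ρ_{dept→dept2, name→name2}(Dept) on pid yields {(eng, p3, Cal, eng, Cal), (eng, p3, Cal, fin, Bo), (eng, p3, Cal, law, Mo), (fin, p3, Bo, eng, Cal), (fin, p3, Bo, fin, Bo), (fin, p3, Bo, law, Mo), (k1, p2, Eve, k1, Eve), (k1, p2, Eve, p2, Cal), (k2, ops, Quin, k2, Quin), (k2, ops, Quin, p3, Wes), (law, p3, Mo, eng, Cal), (law, p3, Mo, fin, Bo), (law, p3, Mo, law, Mo), (p2, p2, Cal, k1, Eve), (p2, p2, Cal, p2, Cal), (p3, ops, Wes, k2, Quin), (p3, ops, Wes, p3, Wes)}.
Apply σ_{dept != dept2}; surviving tuples: {(eng, p3, Cal, fin, Bo), (eng, p3, Cal, law, Mo), (fin, p3, Bo, eng, Cal), (fin, p3, Bo, law, Mo), (k1, p2, Eve, p2, Cal), (k2, ops, Quin, p3, Wes), (law, p3, Mo, eng, Cal), (law, p3, Mo, fin, Bo), (p2, p2, Cal, k1, Eve), (p3, ops, Wes, k2, Quin)}
Keep only column(s) dept, name2: {(eng, Bo), (eng, Mo), (fin, Cal), (fin, Mo), (k1, Cal), (k2, Wes), (law, Bo), (law, Cal), (p2, Eve), (p3, Quin)}

{(eng, Bo), (eng, Mo), (fin, Cal), (fin, Mo), (k1, Cal), (k2, Wes), (law, Bo), (law, Cal), (p2, Eve), (p3, Quin)}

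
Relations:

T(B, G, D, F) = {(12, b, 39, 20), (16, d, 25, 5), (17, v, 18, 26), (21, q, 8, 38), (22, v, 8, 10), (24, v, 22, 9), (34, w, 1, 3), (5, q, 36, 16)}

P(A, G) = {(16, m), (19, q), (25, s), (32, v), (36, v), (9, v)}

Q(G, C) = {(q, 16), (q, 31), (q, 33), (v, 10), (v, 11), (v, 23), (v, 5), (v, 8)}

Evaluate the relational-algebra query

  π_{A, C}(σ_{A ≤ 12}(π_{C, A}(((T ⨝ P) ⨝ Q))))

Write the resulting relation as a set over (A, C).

{(9, 10), (9, 11), (9, 23), (9, 5), (9, 8)}

Natural join on G: {(17, v, 18, 26, 32), (17, v, 18, 26, 36), (17, v, 18, 26, 9), (21, q, 8, 38, 19), (22, v, 8, 10, 32), (22, v, 8, 10, 36), (22, v, 8, 10, 9), (24, v, 22, 9, 32), (24, v, 22, 9, 36), (24, v, 22, 9, 9), (5, q, 36, 16, 19)}
Natural join on G: {(17, v, 18, 26, 32, 10), (17, v, 18, 26, 32, 11), (17, v, 18, 26, 32, 23), (17, v, 18, 26, 32, 5), (17, v, 18, 26, 32, 8), (17, v, 18, 26, 36, 10), (17, v, 18, 26, 36, 11), (17, v, 18, 26, 36, 23), (17, v, 18, 26, 36, 5), (17, v, 18, 26, 36, 8), (17, v, 18, 26, 9, 10), (17, v, 18, 26, 9, 11), (17, v, 18, 26, 9, 23), (17, v, 18, 26, 9, 5), (17, v, 18, 26, 9, 8), (21, q, 8, 38, 19, 16), (21, q, 8, 38, 19, 31), (21, q, 8, 38, 19, 33), (22, v, 8, 10, 32, 10), (22, v, 8, 10, 32, 11), (22, v, 8, 10, 32, 23), (22, v, 8, 10, 32, 5), (22, v, 8, 10, 32, 8), (22, v, 8, 10, 36, 10), (22, v, 8, 10, 36, 11), (22, v, 8, 10, 36, 23), (22, v, 8, 10, 36, 5), (22, v, 8, 10, 36, 8), (22, v, 8, 10, 9, 10), (22, v, 8, 10, 9, 11), (22, v, 8, 10, 9, 23), (22, v, 8, 10, 9, 5), (22, v, 8, 10, 9, 8), (24, v, 22, 9, 32, 10), (24, v, 22, 9, 32, 11), (24, v, 22, 9, 32, 23), (24, v, 22, 9, 32, 5), (24, v, 22, 9, 32, 8), (24, v, 22, 9, 36, 10), (24, v, 22, 9, 36, 11), (24, v, 22, 9, 36, 23), (24, v, 22, 9, 36, 5), (24, v, 22, 9, 36, 8), (24, v, 22, 9, 9, 10), (24, v, 22, 9, 9, 11), (24, v, 22, 9, 9, 23), (24, v, 22, 9, 9, 5), (24, v, 22, 9, 9, 8), (5, q, 36, 16, 19, 16), (5, q, 36, 16, 19, 31), (5, q, 36, 16, 19, 33)}
Keep only column(s) C, A (33 duplicate(s) eliminated): {(10, 32), (10, 36), (10, 9), (11, 32), (11, 36), (11, 9), (16, 19), (23, 32), (23, 36), (23, 9), (31, 19), (33, 19), (5, 32), (5, 36), (5, 9), (8, 32), (8, 36), (8, 9)}
Filtering on A ≤ 12 leaves {(10, 9), (11, 9), (23, 9), (5, 9), (8, 9)}.
Keep only column(s) A, C: {(9, 10), (9, 11), (9, 23), (9, 5), (9, 8)}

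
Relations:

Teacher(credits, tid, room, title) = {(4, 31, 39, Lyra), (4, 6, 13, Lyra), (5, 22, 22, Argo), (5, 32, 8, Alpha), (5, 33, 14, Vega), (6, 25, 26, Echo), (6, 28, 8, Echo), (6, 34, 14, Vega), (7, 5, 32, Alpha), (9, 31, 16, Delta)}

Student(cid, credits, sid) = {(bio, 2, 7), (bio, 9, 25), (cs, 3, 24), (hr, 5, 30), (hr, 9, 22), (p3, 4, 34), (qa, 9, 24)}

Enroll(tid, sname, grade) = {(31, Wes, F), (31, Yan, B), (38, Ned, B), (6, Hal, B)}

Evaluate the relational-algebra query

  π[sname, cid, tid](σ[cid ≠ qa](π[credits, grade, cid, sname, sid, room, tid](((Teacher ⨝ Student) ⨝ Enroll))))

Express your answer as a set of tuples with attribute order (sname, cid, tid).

{(Hal, p3, 6), (Wes, bio, 31), (Wes, hr, 31), (Wes, p3, 31), (Yan, bio, 31), (Yan, hr, 31), (Yan, p3, 31)}

Teacher ⋈ Student (natural join on credits): {(4, 31, 39, Lyra, p3, 34), (4, 6, 13, Lyra, p3, 34), (5, 22, 22, Argo, hr, 30), (5, 32, 8, Alpha, hr, 30), (5, 33, 14, Vega, hr, 30), (9, 31, 16, Delta, bio, 25), (9, 31, 16, Delta, hr, 22), (9, 31, 16, Delta, qa, 24)}
(Teacher ⨝ Student) ⋈ Enroll (natural join on tid): {(4, 31, 39, Lyra, p3, 34, Wes, F), (4, 31, 39, Lyra, p3, 34, Yan, B), (4, 6, 13, Lyra, p3, 34, Hal, B), (9, 31, 16, Delta, bio, 25, Wes, F), (9, 31, 16, Delta, bio, 25, Yan, B), (9, 31, 16, Delta, hr, 22, Wes, F), (9, 31, 16, Delta, hr, 22, Yan, B), (9, 31, 16, Delta, qa, 24, Wes, F), (9, 31, 16, Delta, qa, 24, Yan, B)}
π[credits, grade, cid, sname, sid, room, tid]: project onto (credits, grade, cid, sname, sid, room, tid) → {(4, B, p3, Hal, 34, 13, 6), (4, B, p3, Yan, 34, 39, 31), (4, F, p3, Wes, 34, 39, 31), (9, B, bio, Yan, 25, 16, 31), (9, B, hr, Yan, 22, 16, 31), (9, B, qa, Yan, 24, 16, 31), (9, F, bio, Wes, 25, 16, 31), (9, F, hr, Wes, 22, 16, 31), (9, F, qa, Wes, 24, 16, 31)}
Selection cid ≠ qa: {(4, B, p3, Hal, 34, 13, 6), (4, B, p3, Yan, 34, 39, 31), (4, F, p3, Wes, 34, 39, 31), (9, B, bio, Yan, 25, 16, 31), (9, B, hr, Yan, 22, 16, 31), (9, F, bio, Wes, 25, 16, 31), (9, F, hr, Wes, 22, 16, 31)}
π[sname, cid, tid]: project onto (sname, cid, tid) → {(Hal, p3, 6), (Wes, bio, 31), (Wes, hr, 31), (Wes, p3, 31), (Yan, bio, 31), (Yan, hr, 31), (Yan, p3, 31)}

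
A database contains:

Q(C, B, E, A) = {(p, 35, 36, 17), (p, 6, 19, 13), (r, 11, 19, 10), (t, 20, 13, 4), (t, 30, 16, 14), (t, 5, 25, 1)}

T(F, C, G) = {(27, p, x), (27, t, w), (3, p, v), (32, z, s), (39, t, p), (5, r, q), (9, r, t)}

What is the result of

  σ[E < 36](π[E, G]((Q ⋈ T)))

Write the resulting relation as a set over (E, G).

{(13, p), (13, w), (16, p), (16, w), (19, q), (19, t), (19, v), (19, x), (25, p), (25, w)}

Q ⋈ T (natural join on C): {(p, 35, 36, 17, 27, x), (p, 35, 36, 17, 3, v), (p, 6, 19, 13, 27, x), (p, 6, 19, 13, 3, v), (r, 11, 19, 10, 5, q), (r, 11, 19, 10, 9, t), (t, 20, 13, 4, 27, w), (t, 20, 13, 4, 39, p), (t, 30, 16, 14, 27, w), (t, 30, 16, 14, 39, p), (t, 5, 25, 1, 27, w), (t, 5, 25, 1, 39, p)}
π[E, G]: project onto (E, G) → {(13, p), (13, w), (16, p), (16, w), (19, q), (19, t), (19, v), (19, x), (25, p), (25, w), (36, v), (36, x)}
σ[E < 36]: keep tuples satisfying E < 36 → {(13, p), (13, w), (16, p), (16, w), (19, q), (19, t), (19, v), (19, x), (25, p), (25, w)}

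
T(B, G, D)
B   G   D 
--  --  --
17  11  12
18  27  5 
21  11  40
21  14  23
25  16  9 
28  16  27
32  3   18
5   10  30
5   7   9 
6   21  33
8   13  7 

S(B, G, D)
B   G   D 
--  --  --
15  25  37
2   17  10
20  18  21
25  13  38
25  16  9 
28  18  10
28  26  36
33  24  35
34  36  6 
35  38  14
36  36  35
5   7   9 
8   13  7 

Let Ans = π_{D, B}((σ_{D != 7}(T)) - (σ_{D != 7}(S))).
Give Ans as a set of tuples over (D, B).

{(12, 17), (18, 32), (23, 21), (27, 28), (30, 5), (33, 6), (40, 21), (5, 18)}

Filtering on D != 7 leaves {(17, 11, 12), (18, 27, 5), (21, 11, 40), (21, 14, 23), (25, 16, 9), (28, 16, 27), (32, 3, 18), (5, 10, 30), (5, 7, 9), (6, 21, 33)}.
Filtering on D != 7 leaves {(15, 25, 37), (2, 17, 10), (20, 18, 21), (25, 13, 38), (25, 16, 9), (28, 18, 10), (28, 26, 36), (33, 24, 35), (34, 36, 6), (35, 38, 14), (36, 36, 35), (5, 7, 9)}.
Difference: {(17, 11, 12), (18, 27, 5), (21, 11, 40), (21, 14, 23), (25, 16, 9), (28, 16, 27), (32, 3, 18), (5, 10, 30), (5, 7, 9), (6, 21, 33)} with {(15, 25, 37), (2, 17, 10), (20, 18, 21), (25, 13, 38), (25, 16, 9), (28, 18, 10), (28, 26, 36), (33, 24, 35), (34, 36, 6), (35, 38, 14), (36, 36, 35), (5, 7, 9)} → {(17, 11, 12), (18, 27, 5), (21, 11, 40), (21, 14, 23), (28, 16, 27), (32, 3, 18), (5, 10, 30), (6, 21, 33)}
π[D, B]: project onto (D, B) → {(12, 17), (18, 32), (23, 21), (27, 28), (30, 5), (33, 6), (40, 21), (5, 18)}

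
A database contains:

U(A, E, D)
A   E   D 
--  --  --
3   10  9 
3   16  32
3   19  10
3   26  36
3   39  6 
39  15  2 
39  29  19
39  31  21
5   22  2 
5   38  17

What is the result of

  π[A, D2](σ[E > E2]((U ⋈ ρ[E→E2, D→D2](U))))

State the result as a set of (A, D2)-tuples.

{(3, 10), (3, 32), (3, 36), (3, 9), (39, 19), (39, 2), (5, 2)}

ρ[E→E2, D→D2]: schema becomes (A, E2, D2); tuples unchanged.
U ⋈ ρ[E→E2, D→D2](U) (natural join on A): {(3, 10, 9, 10, 9), (3, 10, 9, 16, 32), (3, 10, 9, 19, 10), (3, 10, 9, 26, 36), (3, 10, 9, 39, 6), (3, 16, 32, 10, 9), (3, 16, 32, 16, 32), (3, 16, 32, 19, 10), (3, 16, 32, 26, 36), (3, 16, 32, 39, 6), (3, 19, 10, 10, 9), (3, 19, 10, 16, 32), (3, 19, 10, 19, 10), (3, 19, 10, 26, 36), (3, 19, 10, 39, 6), (3, 26, 36, 10, 9), (3, 26, 36, 16, 32), (3, 26, 36, 19, 10), (3, 26, 36, 26, 36), (3, 26, 36, 39, 6), (3, 39, 6, 10, 9), (3, 39, 6, 16, 32), (3, 39, 6, 19, 10), (3, 39, 6, 26, 36), (3, 39, 6, 39, 6), (39, 15, 2, 15, 2), (39, 15, 2, 29, 19), (39, 15, 2, 31, 21), (39, 29, 19, 15, 2), (39, 29, 19, 29, 19), (39, 29, 19, 31, 21), (39, 31, 21, 15, 2), (39, 31, 21, 29, 19), (39, 31, 21, 31, 21), (5, 22, 2, 22, 2), (5, 22, 2, 38, 17), (5, 38, 17, 22, 2), (5, 38, 17, 38, 17)}
σ[E > E2]: keep tuples satisfying E > E2 → {(3, 16, 32, 10, 9), (3, 19, 10, 10, 9), (3, 19, 10, 16, 32), (3, 26, 36, 10, 9), (3, 26, 36, 16, 32), (3, 26, 36, 19, 10), (3, 39, 6, 10, 9), (3, 39, 6, 16, 32), (3, 39, 6, 19, 10), (3, 39, 6, 26, 36), (39, 29, 19, 15, 2), (39, 31, 21, 15, 2), (39, 31, 21, 29, 19), (5, 38, 17, 22, 2)}
π_{A, D2} gives {(3, 10), (3, 32), (3, 36), (3, 9), (39, 19), (39, 2), (5, 2)} (7 duplicate(s) eliminated).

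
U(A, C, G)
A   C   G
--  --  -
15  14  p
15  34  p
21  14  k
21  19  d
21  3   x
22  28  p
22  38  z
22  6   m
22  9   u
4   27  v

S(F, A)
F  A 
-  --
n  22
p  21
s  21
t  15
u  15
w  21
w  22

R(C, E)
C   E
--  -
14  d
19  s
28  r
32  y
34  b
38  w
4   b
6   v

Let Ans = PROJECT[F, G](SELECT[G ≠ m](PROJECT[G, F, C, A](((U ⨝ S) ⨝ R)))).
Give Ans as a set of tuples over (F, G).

U ⋈ S (natural join on A): {(15, 14, p, t), (15, 14, p, u), (15, 34, p, t), (15, 34, p, u), (21, 14, k, p), (21, 14, k, s), (21, 14, k, w), (21, 19, d, p), (21, 19, d, s), (21, 19, d, w), (21, 3, x, p), (21, 3, x, s), (21, 3, x, w), (22, 28, p, n), (22, 28, p, w), (22, 38, z, n), (22, 38, z, w), (22, 6, m, n), (22, 6, m, w), (22, 9, u, n), (22, 9, u, w)}
(U ⨝ S) ⋈ R (natural join on C): {(15, 14, p, t, d), (15, 14, p, u, d), (15, 34, p, t, b), (15, 34, p, u, b), (21, 14, k, p, d), (21, 14, k, s, d), (21, 14, k, w, d), (21, 19, d, p, s), (21, 19, d, s, s), (21, 19, d, w, s), (22, 28, p, n, r), (22, 28, p, w, r), (22, 38, z, n, w), (22, 38, z, w, w), (22, 6, m, n, v), (22, 6, m, w, v)}
π[G, F, C, A]: project onto (G, F, C, A) → {(d, p, 19, 21), (d, s, 19, 21), (d, w, 19, 21), (k, p, 14, 21), (k, s, 14, 21), (k, w, 14, 21), (m, n, 6, 22), (m, w, 6, 22), (p, n, 28, 22), (p, t, 14, 15), (p, t, 34, 15), (p, u, 14, 15), (p, u, 34, 15), (p, w, 28, 22), (z, n, 38, 22), (z, w, 38, 22)}
Selection G ≠ m: {(d, p, 19, 21), (d, s, 19, 21), (d, w, 19, 21), (k, p, 14, 21), (k, s, 14, 21), (k, w, 14, 21), (p, n, 28, 22), (p, t, 14, 15), (p, t, 34, 15), (p, u, 14, 15), (p, u, 34, 15), (p, w, 28, 22), (z, n, 38, 22), (z, w, 38, 22)}
π[F, G]: project onto (F, G) (2 duplicate(s) eliminated) → {(n, p), (n, z), (p, d), (p, k), (s, d), (s, k), (t, p), (u, p), (w, d), (w, k), (w, p), (w, z)}

{(n, p), (n, z), (p, d), (p, k), (s, d), (s, k), (t, p), (u, p), (w, d), (w, k), (w, p), (w, z)}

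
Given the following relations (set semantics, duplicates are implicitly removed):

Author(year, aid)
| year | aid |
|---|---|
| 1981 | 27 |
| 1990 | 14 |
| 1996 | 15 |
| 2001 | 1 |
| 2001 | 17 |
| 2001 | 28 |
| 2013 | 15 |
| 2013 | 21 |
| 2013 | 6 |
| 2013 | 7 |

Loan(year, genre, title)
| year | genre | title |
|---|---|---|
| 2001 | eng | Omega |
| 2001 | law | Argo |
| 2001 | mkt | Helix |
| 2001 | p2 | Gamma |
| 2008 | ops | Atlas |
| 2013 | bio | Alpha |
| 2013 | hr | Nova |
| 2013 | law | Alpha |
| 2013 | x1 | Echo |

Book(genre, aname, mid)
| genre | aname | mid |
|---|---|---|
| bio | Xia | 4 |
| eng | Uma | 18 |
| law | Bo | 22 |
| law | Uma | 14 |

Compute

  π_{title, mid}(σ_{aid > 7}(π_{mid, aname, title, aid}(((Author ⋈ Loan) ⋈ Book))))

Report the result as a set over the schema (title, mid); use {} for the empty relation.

{(Alpha, 14), (Alpha, 22), (Alpha, 4), (Argo, 14), (Argo, 22), (Omega, 18)}

Author ⋈ Loan (natural join on year): {(2001, 1, eng, Omega), (2001, 1, law, Argo), (2001, 1, mkt, Helix), (2001, 1, p2, Gamma), (2001, 17, eng, Omega), (2001, 17, law, Argo), (2001, 17, mkt, Helix), (2001, 17, p2, Gamma), (2001, 28, eng, Omega), (2001, 28, law, Argo), (2001, 28, mkt, Helix), (2001, 28, p2, Gamma), (2013, 15, bio, Alpha), (2013, 15, hr, Nova), (2013, 15, law, Alpha), (2013, 15, x1, Echo), (2013, 21, bio, Alpha), (2013, 21, hr, Nova), (2013, 21, law, Alpha), (2013, 21, x1, Echo), (2013, 6, bio, Alpha), (2013, 6, hr, Nova), (2013, 6, law, Alpha), (2013, 6, x1, Echo), (2013, 7, bio, Alpha), (2013, 7, hr, Nova), (2013, 7, law, Alpha), (2013, 7, x1, Echo)}
(Author ⋈ Loan) ⋈ Book (natural join on genre): {(2001, 1, eng, Omega, Uma, 18), (2001, 1, law, Argo, Bo, 22), (2001, 1, law, Argo, Uma, 14), (2001, 17, eng, Omega, Uma, 18), (2001, 17, law, Argo, Bo, 22), (2001, 17, law, Argo, Uma, 14), (2001, 28, eng, Omega, Uma, 18), (2001, 28, law, Argo, Bo, 22), (2001, 28, law, Argo, Uma, 14), (2013, 15, bio, Alpha, Xia, 4), (2013, 15, law, Alpha, Bo, 22), (2013, 15, law, Alpha, Uma, 14), (2013, 21, bio, Alpha, Xia, 4), (2013, 21, law, Alpha, Bo, 22), (2013, 21, law, Alpha, Uma, 14), (2013, 6, bio, Alpha, Xia, 4), (2013, 6, law, Alpha, Bo, 22), (2013, 6, law, Alpha, Uma, 14), (2013, 7, bio, Alpha, Xia, 4), (2013, 7, law, Alpha, Bo, 22), (2013, 7, law, Alpha, Uma, 14)}
Projecting to mid, aname, title, aid: {(14, Uma, Alpha, 15), (14, Uma, Alpha, 21), (14, Uma, Alpha, 6), (14, Uma, Alpha, 7), (14, Uma, Argo, 1), (14, Uma, Argo, 17), (14, Uma, Argo, 28), (18, Uma, Omega, 1), (18, Uma, Omega, 17), (18, Uma, Omega, 28), (22, Bo, Alpha, 15), (22, Bo, Alpha, 21), (22, Bo, Alpha, 6), (22, Bo, Alpha, 7), (22, Bo, Argo, 1), (22, Bo, Argo, 17), (22, Bo, Argo, 28), (4, Xia, Alpha, 15), (4, Xia, Alpha, 21), (4, Xia, Alpha, 6), (4, Xia, Alpha, 7)}
Apply σ_{aid > 7}; surviving tuples: {(14, Uma, Alpha, 15), (14, Uma, Alpha, 21), (14, Uma, Argo, 17), (14, Uma, Argo, 28), (18, Uma, Omega, 17), (18, Uma, Omega, 28), (22, Bo, Alpha, 15), (22, Bo, Alpha, 21), (22, Bo, Argo, 17), (22, Bo, Argo, 28), (4, Xia, Alpha, 15), (4, Xia, Alpha, 21)}
Projecting to title, mid (6 duplicate(s) eliminated): {(Alpha, 14), (Alpha, 22), (Alpha, 4), (Argo, 14), (Argo, 22), (Omega, 18)}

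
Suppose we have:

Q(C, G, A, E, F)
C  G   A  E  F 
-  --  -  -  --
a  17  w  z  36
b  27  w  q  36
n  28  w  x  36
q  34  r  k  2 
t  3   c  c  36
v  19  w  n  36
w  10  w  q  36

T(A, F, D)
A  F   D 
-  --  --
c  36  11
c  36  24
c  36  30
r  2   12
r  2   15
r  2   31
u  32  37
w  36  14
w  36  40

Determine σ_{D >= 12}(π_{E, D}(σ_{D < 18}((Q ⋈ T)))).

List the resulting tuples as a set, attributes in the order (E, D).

Q ⋈ T (natural join on A, F): {(a, 17, w, z, 36, 14), (a, 17, w, z, 36, 40), (b, 27, w, q, 36, 14), (b, 27, w, q, 36, 40), (n, 28, w, x, 36, 14), (n, 28, w, x, 36, 40), (q, 34, r, k, 2, 12), (q, 34, r, k, 2, 15), (q, 34, r, k, 2, 31), (t, 3, c, c, 36, 11), (t, 3, c, c, 36, 24), (t, 3, c, c, 36, 30), (v, 19, w, n, 36, 14), (v, 19, w, n, 36, 40), (w, 10, w, q, 36, 14), (w, 10, w, q, 36, 40)}
Filtering on D < 18 leaves {(a, 17, w, z, 36, 14), (b, 27, w, q, 36, 14), (n, 28, w, x, 36, 14), (q, 34, r, k, 2, 12), (q, 34, r, k, 2, 15), (t, 3, c, c, 36, 11), (v, 19, w, n, 36, 14), (w, 10, w, q, 36, 14)}.
Keep only column(s) E, D (1 duplicate(s) eliminated): {(c, 11), (k, 12), (k, 15), (n, 14), (q, 14), (x, 14), (z, 14)}
Filtering on D >= 12 leaves {(k, 12), (k, 15), (n, 14), (q, 14), (x, 14), (z, 14)}.

{(k, 12), (k, 15), (n, 14), (q, 14), (x, 14), (z, 14)}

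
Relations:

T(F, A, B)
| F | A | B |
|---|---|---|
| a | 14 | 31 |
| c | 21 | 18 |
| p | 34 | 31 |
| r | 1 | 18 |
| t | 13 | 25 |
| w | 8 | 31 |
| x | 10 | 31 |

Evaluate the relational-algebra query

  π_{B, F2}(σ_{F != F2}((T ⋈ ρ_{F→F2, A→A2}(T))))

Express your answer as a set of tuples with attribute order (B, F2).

ρ[F→F2, A→A2]: schema becomes (F2, A2, B); tuples unchanged.
Joining T and ρ_{F→F2, A→A2}(T) on B yields {(a, 14, 31, a, 14), (a, 14, 31, p, 34), (a, 14, 31, w, 8), (a, 14, 31, x, 10), (c, 21, 18, c, 21), (c, 21, 18, r, 1), (p, 34, 31, a, 14), (p, 34, 31, p, 34), (p, 34, 31, w, 8), (p, 34, 31, x, 10), (r, 1, 18, c, 21), (r, 1, 18, r, 1), (t, 13, 25, t, 13), (w, 8, 31, a, 14), (w, 8, 31, p, 34), (w, 8, 31, w, 8), (w, 8, 31, x, 10), (x, 10, 31, a, 14), (x, 10, 31, p, 34), (x, 10, 31, w, 8), (x, 10, 31, x, 10)}.
Selection F != F2: {(a, 14, 31, p, 34), (a, 14, 31, w, 8), (a, 14, 31, x, 10), (c, 21, 18, r, 1), (p, 34, 31, a, 14), (p, 34, 31, w, 8), (p, 34, 31, x, 10), (r, 1, 18, c, 21), (w, 8, 31, a, 14), (w, 8, 31, p, 34), (w, 8, 31, x, 10), (x, 10, 31, a, 14), (x, 10, 31, p, 34), (x, 10, 31, w, 8)}
Keep only column(s) B, F2 (8 duplicate(s) eliminated): {(18, c), (18, r), (31, a), (31, p), (31, w), (31, x)}

{(18, c), (18, r), (31, a), (31, p), (31, w), (31, x)}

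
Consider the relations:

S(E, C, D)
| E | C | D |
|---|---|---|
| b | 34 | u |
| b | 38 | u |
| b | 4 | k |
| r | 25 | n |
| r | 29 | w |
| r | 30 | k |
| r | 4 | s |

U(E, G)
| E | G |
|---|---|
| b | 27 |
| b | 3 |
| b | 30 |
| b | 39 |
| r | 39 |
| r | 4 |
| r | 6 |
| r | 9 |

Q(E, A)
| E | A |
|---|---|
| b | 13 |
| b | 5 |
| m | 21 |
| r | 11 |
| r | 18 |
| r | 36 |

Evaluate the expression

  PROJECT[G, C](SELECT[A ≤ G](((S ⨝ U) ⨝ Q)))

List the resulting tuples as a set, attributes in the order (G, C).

Natural join on E: {(b, 34, u, 27), (b, 34, u, 3), (b, 34, u, 30), (b, 34, u, 39), (b, 38, u, 27), (b, 38, u, 3), (b, 38, u, 30), (b, 38, u, 39), (b, 4, k, 27), (b, 4, k, 3), (b, 4, k, 30), (b, 4, k, 39), (r, 25, n, 39), (r, 25, n, 4), (r, 25, n, 6), (r, 25, n, 9), (r, 29, w, 39), (r, 29, w, 4), (r, 29, w, 6), (r, 29, w, 9), (r, 30, k, 39), (r, 30, k, 4), (r, 30, k, 6), (r, 30, k, 9), (r, 4, s, 39), (r, 4, s, 4), (r, 4, s, 6), (r, 4, s, 9)}
Natural join on E: {(b, 34, u, 27, 13), (b, 34, u, 27, 5), (b, 34, u, 3, 13), (b, 34, u, 3, 5), (b, 34, u, 30, 13), (b, 34, u, 30, 5), (b, 34, u, 39, 13), (b, 34, u, 39, 5), (b, 38, u, 27, 13), (b, 38, u, 27, 5), (b, 38, u, 3, 13), (b, 38, u, 3, 5), (b, 38, u, 30, 13), (b, 38, u, 30, 5), (b, 38, u, 39, 13), (b, 38, u, 39, 5), (b, 4, k, 27, 13), (b, 4, k, 27, 5), (b, 4, k, 3, 13), (b, 4, k, 3, 5), (b, 4, k, 30, 13), (b, 4, k, 30, 5), (b, 4, k, 39, 13), (b, 4, k, 39, 5), (r, 25, n, 39, 11), (r, 25, n, 39, 18), (r, 25, n, 39, 36), (r, 25, n, 4, 11), (r, 25, n, 4, 18), (r, 25, n, 4, 36), (r, 25, n, 6, 11), (r, 25, n, 6, 18), (r, 25, n, 6, 36), (r, 25, n, 9, 11), (r, 25, n, 9, 18), (r, 25, n, 9, 36), (r, 29, w, 39, 11), (r, 29, w, 39, 18), (r, 29, w, 39, 36), (r, 29, w, 4, 11), (r, 29, w, 4, 18), (r, 29, w, 4, 36), (r, 29, w, 6, 11), (r, 29, w, 6, 18), (r, 29, w, 6, 36), (r, 29, w, 9, 11), (r, 29, w, 9, 18), (r, 29, w, 9, 36), (r, 30, k, 39, 11), (r, 30, k, 39, 18), (r, 30, k, 39, 36), (r, 30, k, 4, 11), (r, 30, k, 4, 18), (r, 30, k, 4, 36), (r, 30, k, 6, 11), (r, 30, k, 6, 18), (r, 30, k, 6, 36), (r, 30, k, 9, 11), (r, 30, k, 9, 18), (r, 30, k, 9, 36), (r, 4, s, 39, 11), (r, 4, s, 39, 18), (r, 4, s, 39, 36), (r, 4, s, 4, 11), (r, 4, s, 4, 18), (r, 4, s, 4, 36), (r, 4, s, 6, 11), (r, 4, s, 6, 18), (r, 4, s, 6, 36), (r, 4, s, 9, 11), (r, 4, s, 9, 18), (r, 4, s, 9, 36)}
Filtering on A ≤ G leaves {(b, 34, u, 27, 13), (b, 34, u, 27, 5), (b, 34, u, 30, 13), (b, 34, u, 30, 5), (b, 34, u, 39, 13), (b, 34, u, 39, 5), (b, 38, u, 27, 13), (b, 38, u, 27, 5), (b, 38, u, 30, 13), (b, 38, u, 30, 5), (b, 38, u, 39, 13), (b, 38, u, 39, 5), (b, 4, k, 27, 13), (b, 4, k, 27, 5), (b, 4, k, 30, 13), (b, 4, k, 30, 5), (b, 4, k, 39, 13), (b, 4, k, 39, 5), (r, 25, n, 39, 11), (r, 25, n, 39, 18), (r, 25, n, 39, 36), (r, 29, w, 39, 11), (r, 29, w, 39, 18), (r, 29, w, 39, 36), (r, 30, k, 39, 11), (r, 30, k, 39, 18), (r, 30, k, 39, 36), (r, 4, s, 39, 11), (r, 4, s, 39, 18), (r, 4, s, 39, 36)}.
π[G, C]: project onto (G, C) (18 duplicate(s) eliminated) → {(27, 34), (27, 38), (27, 4), (30, 34), (30, 38), (30, 4), (39, 25), (39, 29), (39, 30), (39, 34), (39, 38), (39, 4)}

{(27, 34), (27, 38), (27, 4), (30, 34), (30, 38), (30, 4), (39, 25), (39, 29), (39, 30), (39, 34), (39, 38), (39, 4)}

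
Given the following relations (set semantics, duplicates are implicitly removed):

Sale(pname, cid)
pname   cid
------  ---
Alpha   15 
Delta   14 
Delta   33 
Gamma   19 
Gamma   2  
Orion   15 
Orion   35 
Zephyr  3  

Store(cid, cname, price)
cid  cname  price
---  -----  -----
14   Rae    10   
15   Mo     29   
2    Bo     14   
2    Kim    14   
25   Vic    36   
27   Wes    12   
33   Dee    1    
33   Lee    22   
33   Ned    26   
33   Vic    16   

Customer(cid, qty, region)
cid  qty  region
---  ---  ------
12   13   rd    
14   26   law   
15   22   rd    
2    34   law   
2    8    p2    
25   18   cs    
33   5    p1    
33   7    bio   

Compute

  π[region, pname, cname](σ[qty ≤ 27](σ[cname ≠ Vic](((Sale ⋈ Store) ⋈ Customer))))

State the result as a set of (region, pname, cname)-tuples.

Sale ⋈ Store (natural join on cid): {(Alpha, 15, Mo, 29), (Delta, 14, Rae, 10), (Delta, 33, Dee, 1), (Delta, 33, Lee, 22), (Delta, 33, Ned, 26), (Delta, 33, Vic, 16), (Gamma, 2, Bo, 14), (Gamma, 2, Kim, 14), (Orion, 15, Mo, 29)}
(Sale ⋈ Store) ⋈ Customer (natural join on cid): {(Alpha, 15, Mo, 29, 22, rd), (Delta, 14, Rae, 10, 26, law), (Delta, 33, Dee, 1, 5, p1), (Delta, 33, Dee, 1, 7, bio), (Delta, 33, Lee, 22, 5, p1), (Delta, 33, Lee, 22, 7, bio), (Delta, 33, Ned, 26, 5, p1), (Delta, 33, Ned, 26, 7, bio), (Delta, 33, Vic, 16, 5, p1), (Delta, 33, Vic, 16, 7, bio), (Gamma, 2, Bo, 14, 34, law), (Gamma, 2, Bo, 14, 8, p2), (Gamma, 2, Kim, 14, 34, law), (Gamma, 2, Kim, 14, 8, p2), (Orion, 15, Mo, 29, 22, rd)}
σ[cname ≠ Vic]: keep tuples satisfying cname ≠ Vic → {(Alpha, 15, Mo, 29, 22, rd), (Delta, 14, Rae, 10, 26, law), (Delta, 33, Dee, 1, 5, p1), (Delta, 33, Dee, 1, 7, bio), (Delta, 33, Lee, 22, 5, p1), (Delta, 33, Lee, 22, 7, bio), (Delta, 33, Ned, 26, 5, p1), (Delta, 33, Ned, 26, 7, bio), (Gamma, 2, Bo, 14, 34, law), (Gamma, 2, Bo, 14, 8, p2), (Gamma, 2, Kim, 14, 34, law), (Gamma, 2, Kim, 14, 8, p2), (Orion, 15, Mo, 29, 22, rd)}
σ[qty ≤ 27]: keep tuples satisfying qty ≤ 27 → {(Alpha, 15, Mo, 29, 22, rd), (Delta, 14, Rae, 10, 26, law), (Delta, 33, Dee, 1, 5, p1), (Delta, 33, Dee, 1, 7, bio), (Delta, 33, Lee, 22, 5, p1), (Delta, 33, Lee, 22, 7, bio), (Delta, 33, Ned, 26, 5, p1), (Delta, 33, Ned, 26, 7, bio), (Gamma, 2, Bo, 14, 8, p2), (Gamma, 2, Kim, 14, 8, p2), (Orion, 15, Mo, 29, 22, rd)}
Projecting to region, pname, cname: {(bio, Delta, Dee), (bio, Delta, Lee), (bio, Delta, Ned), (law, Delta, Rae), (p1, Delta, Dee), (p1, Delta, Lee), (p1, Delta, Ned), (p2, Gamma, Bo), (p2, Gamma, Kim), (rd, Alpha, Mo), (rd, Orion, Mo)}

{(bio, Delta, Dee), (bio, Delta, Lee), (bio, Delta, Ned), (law, Delta, Rae), (p1, Delta, Dee), (p1, Delta, Lee), (p1, Delta, Ned), (p2, Gamma, Bo), (p2, Gamma, Kim), (rd, Alpha, Mo), (rd, Orion, Mo)}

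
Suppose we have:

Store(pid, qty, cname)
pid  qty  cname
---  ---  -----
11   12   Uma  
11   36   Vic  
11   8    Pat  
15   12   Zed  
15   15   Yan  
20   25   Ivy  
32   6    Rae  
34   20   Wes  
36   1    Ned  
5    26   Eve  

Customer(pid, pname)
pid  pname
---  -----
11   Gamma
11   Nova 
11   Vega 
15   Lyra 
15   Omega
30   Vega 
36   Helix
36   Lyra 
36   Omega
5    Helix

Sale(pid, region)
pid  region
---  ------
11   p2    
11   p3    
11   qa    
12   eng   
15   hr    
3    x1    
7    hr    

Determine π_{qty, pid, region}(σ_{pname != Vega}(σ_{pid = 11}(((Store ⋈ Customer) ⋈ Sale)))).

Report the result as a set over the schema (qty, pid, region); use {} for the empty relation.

{(12, 11, p2), (12, 11, p3), (12, 11, qa), (36, 11, p2), (36, 11, p3), (36, 11, qa), (8, 11, p2), (8, 11, p3), (8, 11, qa)}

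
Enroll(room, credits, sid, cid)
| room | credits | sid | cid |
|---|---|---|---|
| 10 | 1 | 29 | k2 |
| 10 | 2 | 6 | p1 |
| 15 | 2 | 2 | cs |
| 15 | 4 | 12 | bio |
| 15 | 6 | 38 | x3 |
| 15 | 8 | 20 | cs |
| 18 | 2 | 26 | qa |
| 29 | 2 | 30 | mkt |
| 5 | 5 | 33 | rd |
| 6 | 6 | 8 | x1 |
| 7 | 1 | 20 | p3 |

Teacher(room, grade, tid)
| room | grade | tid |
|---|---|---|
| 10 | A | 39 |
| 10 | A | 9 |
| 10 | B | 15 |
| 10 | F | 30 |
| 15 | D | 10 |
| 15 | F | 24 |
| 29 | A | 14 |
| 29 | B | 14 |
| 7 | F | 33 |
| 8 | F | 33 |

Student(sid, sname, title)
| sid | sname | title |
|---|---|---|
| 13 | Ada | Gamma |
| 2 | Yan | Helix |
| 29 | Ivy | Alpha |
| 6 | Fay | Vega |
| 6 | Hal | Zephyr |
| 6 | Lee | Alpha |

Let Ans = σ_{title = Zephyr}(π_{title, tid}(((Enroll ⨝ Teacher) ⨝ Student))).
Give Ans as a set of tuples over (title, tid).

{(Zephyr, 15), (Zephyr, 30), (Zephyr, 39), (Zephyr, 9)}

Enroll ⋈ Teacher (natural join on room): {(10, 1, 29, k2, A, 39), (10, 1, 29, k2, A, 9), (10, 1, 29, k2, B, 15), (10, 1, 29, k2, F, 30), (10, 2, 6, p1, A, 39), (10, 2, 6, p1, A, 9), (10, 2, 6, p1, B, 15), (10, 2, 6, p1, F, 30), (15, 2, 2, cs, D, 10), (15, 2, 2, cs, F, 24), (15, 4, 12, bio, D, 10), (15, 4, 12, bio, F, 24), (15, 6, 38, x3, D, 10), (15, 6, 38, x3, F, 24), (15, 8, 20, cs, D, 10), (15, 8, 20, cs, F, 24), (29, 2, 30, mkt, A, 14), (29, 2, 30, mkt, B, 14), (7, 1, 20, p3, F, 33)}
(Enroll ⨝ Teacher) ⋈ Student (natural join on sid): {(10, 1, 29, k2, A, 39, Ivy, Alpha), (10, 1, 29, k2, A, 9, Ivy, Alpha), (10, 1, 29, k2, B, 15, Ivy, Alpha), (10, 1, 29, k2, F, 30, Ivy, Alpha), (10, 2, 6, p1, A, 39, Fay, Vega), (10, 2, 6, p1, A, 39, Hal, Zephyr), (10, 2, 6, p1, A, 39, Lee, Alpha), (10, 2, 6, p1, A, 9, Fay, Vega), (10, 2, 6, p1, A, 9, Hal, Zephyr), (10, 2, 6, p1, A, 9, Lee, Alpha), (10, 2, 6, p1, B, 15, Fay, Vega), (10, 2, 6, p1, B, 15, Hal, Zephyr), (10, 2, 6, p1, B, 15, Lee, Alpha), (10, 2, 6, p1, F, 30, Fay, Vega), (10, 2, 6, p1, F, 30, Hal, Zephyr), (10, 2, 6, p1, F, 30, Lee, Alpha), (15, 2, 2, cs, D, 10, Yan, Helix), (15, 2, 2, cs, F, 24, Yan, Helix)}
Projecting to title, tid (4 duplicate(s) eliminated): {(Alpha, 15), (Alpha, 30), (Alpha, 39), (Alpha, 9), (Helix, 10), (Helix, 24), (Vega, 15), (Vega, 30), (Vega, 39), (Vega, 9), (Zephyr, 15), (Zephyr, 30), (Zephyr, 39), (Zephyr, 9)}
Selection title = Zephyr: {(Zephyr, 15), (Zephyr, 30), (Zephyr, 39), (Zephyr, 9)}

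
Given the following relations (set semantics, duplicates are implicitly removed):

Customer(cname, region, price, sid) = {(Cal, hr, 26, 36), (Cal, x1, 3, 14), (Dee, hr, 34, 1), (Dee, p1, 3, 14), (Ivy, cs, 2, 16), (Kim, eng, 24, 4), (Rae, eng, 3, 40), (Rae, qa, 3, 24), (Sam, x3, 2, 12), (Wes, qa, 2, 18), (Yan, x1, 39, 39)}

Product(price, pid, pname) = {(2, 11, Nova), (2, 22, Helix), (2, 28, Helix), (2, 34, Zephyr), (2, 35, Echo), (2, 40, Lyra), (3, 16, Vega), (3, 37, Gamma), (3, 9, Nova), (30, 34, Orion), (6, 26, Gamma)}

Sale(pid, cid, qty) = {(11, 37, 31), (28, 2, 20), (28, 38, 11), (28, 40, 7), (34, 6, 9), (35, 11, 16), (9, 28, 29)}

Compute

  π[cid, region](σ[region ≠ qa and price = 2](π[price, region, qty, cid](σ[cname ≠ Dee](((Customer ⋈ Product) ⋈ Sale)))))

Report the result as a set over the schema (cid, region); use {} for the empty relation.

{(11, cs), (11, x3), (2, cs), (2, x3), (37, cs), (37, x3), (38, cs), (38, x3), (40, cs), (40, x3), (6, cs), (6, x3)}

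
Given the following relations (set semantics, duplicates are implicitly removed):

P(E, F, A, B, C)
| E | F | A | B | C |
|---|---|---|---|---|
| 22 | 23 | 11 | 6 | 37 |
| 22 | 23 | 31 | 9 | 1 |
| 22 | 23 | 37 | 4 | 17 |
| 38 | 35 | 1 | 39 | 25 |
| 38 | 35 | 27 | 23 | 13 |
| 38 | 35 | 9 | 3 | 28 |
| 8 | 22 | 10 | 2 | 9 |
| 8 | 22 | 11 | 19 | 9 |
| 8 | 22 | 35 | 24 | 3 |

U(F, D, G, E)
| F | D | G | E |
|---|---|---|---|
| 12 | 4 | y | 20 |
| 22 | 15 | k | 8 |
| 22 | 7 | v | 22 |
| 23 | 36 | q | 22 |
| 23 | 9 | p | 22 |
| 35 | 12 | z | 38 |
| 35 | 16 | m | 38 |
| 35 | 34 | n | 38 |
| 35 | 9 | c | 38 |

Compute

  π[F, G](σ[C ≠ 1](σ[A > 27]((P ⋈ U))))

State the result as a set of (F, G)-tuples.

{(22, k), (23, p), (23, q)}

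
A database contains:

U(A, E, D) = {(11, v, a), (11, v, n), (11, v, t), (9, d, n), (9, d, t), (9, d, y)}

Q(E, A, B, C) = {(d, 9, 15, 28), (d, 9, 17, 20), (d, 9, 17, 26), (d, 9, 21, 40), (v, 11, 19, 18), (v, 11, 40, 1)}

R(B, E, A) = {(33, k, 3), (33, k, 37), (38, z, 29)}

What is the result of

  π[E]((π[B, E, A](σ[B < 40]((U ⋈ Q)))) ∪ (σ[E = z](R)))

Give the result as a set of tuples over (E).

Joining U and Q on A, E yields {(11, v, a, 19, 18), (11, v, a, 40, 1), (11, v, n, 19, 18), (11, v, n, 40, 1), (11, v, t, 19, 18), (11, v, t, 40, 1), (9, d, n, 15, 28), (9, d, n, 17, 20), (9, d, n, 17, 26), (9, d, n, 21, 40), (9, d, t, 15, 28), (9, d, t, 17, 20), (9, d, t, 17, 26), (9, d, t, 21, 40), (9, d, y, 15, 28), (9, d, y, 17, 20), (9, d, y, 17, 26), (9, d, y, 21, 40)}.
Apply σ_{B < 40}; surviving tuples: {(11, v, a, 19, 18), (11, v, n, 19, 18), (11, v, t, 19, 18), (9, d, n, 15, 28), (9, d, n, 17, 20), (9, d, n, 17, 26), (9, d, n, 21, 40), (9, d, t, 15, 28), (9, d, t, 17, 20), (9, d, t, 17, 26), (9, d, t, 21, 40), (9, d, y, 15, 28), (9, d, y, 17, 20), (9, d, y, 17, 26), (9, d, y, 21, 40)}
π[B, E, A]: project onto (B, E, A) (11 duplicate(s) eliminated) → {(15, d, 9), (17, d, 9), (19, v, 11), (21, d, 9)}
Apply σ_{E = z}; surviving tuples: {(38, z, 29)}
Union: {(15, d, 9), (17, d, 9), (19, v, 11), (21, d, 9)} with {(38, z, 29)} → {(15, d, 9), (17, d, 9), (19, v, 11), (21, d, 9), (38, z, 29)}
π[E]: project onto (E) (2 duplicate(s) eliminated) → {d, v, z}

{d, v, z}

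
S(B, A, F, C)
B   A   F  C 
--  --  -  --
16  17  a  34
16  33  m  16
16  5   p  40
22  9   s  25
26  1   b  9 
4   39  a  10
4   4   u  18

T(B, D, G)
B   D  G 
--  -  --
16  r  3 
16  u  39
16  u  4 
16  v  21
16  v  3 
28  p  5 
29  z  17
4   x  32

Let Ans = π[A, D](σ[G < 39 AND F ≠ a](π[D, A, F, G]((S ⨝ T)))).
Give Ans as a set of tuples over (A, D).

S ⋈ T (natural join on B): {(16, 17, a, 34, r, 3), (16, 17, a, 34, u, 39), (16, 17, a, 34, u, 4), (16, 17, a, 34, v, 21), (16, 17, a, 34, v, 3), (16, 33, m, 16, r, 3), (16, 33, m, 16, u, 39), (16, 33, m, 16, u, 4), (16, 33, m, 16, v, 21), (16, 33, m, 16, v, 3), (16, 5, p, 40, r, 3), (16, 5, p, 40, u, 39), (16, 5, p, 40, u, 4), (16, 5, p, 40, v, 21), (16, 5, p, 40, v, 3), (4, 39, a, 10, x, 32), (4, 4, u, 18, x, 32)}
Projecting to D, A, F, G: {(r, 17, a, 3), (r, 33, m, 3), (r, 5, p, 3), (u, 17, a, 39), (u, 17, a, 4), (u, 33, m, 39), (u, 33, m, 4), (u, 5, p, 39), (u, 5, p, 4), (v, 17, a, 21), (v, 17, a, 3), (v, 33, m, 21), (v, 33, m, 3), (v, 5, p, 21), (v, 5, p, 3), (x, 39, a, 32), (x, 4, u, 32)}
Apply σ_{G < 39 AND F ≠ a}; surviving tuples: {(r, 33, m, 3), (r, 5, p, 3), (u, 33, m, 4), (u, 5, p, 4), (v, 33, m, 21), (v, 33, m, 3), (v, 5, p, 21), (v, 5, p, 3), (x, 4, u, 32)}
Projecting to A, D (2 duplicate(s) eliminated): {(33, r), (33, u), (33, v), (4, x), (5, r), (5, u), (5, v)}

{(33, r), (33, u), (33, v), (4, x), (5, r), (5, u), (5, v)}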